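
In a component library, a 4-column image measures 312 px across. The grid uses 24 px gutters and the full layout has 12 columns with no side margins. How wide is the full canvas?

312 − 3·24 = 240; ÷4 gives c = 60 px.
Summing: 720 + 264 = 984 px.

984 px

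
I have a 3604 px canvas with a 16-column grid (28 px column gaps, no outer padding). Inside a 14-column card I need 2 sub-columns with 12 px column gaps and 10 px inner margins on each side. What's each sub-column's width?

1559 px

3604 − 15·28 = 3184; ÷16 gives c = 199 px.
14-column span = 14·199 + 13·28 = 3150 px.
Inner content = 3150 − 2·10 = 3130 px.
2 columns + 1 column gap: 2d + 1·12 = 3130.
2d = 3130 − 12 = 3118, so d = 1559 px.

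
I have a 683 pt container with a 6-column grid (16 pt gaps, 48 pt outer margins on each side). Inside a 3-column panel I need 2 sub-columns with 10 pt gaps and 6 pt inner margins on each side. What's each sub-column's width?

131.75 pt

Take off 96 pt of margins, leaving 587 pt.
587 − 5·16 = 507; ÷6 gives c = 84.5 pt.
3 columns plus 2 gaps: 253.5 + 32 = 285.5 pt.
Inner content = 285.5 − 2·6 = 273.5 pt.
2 columns + 1 gap: 2d + 1·10 = 273.5.
2d = 273.5 − 10 = 263.5, so d = 131.75 pt.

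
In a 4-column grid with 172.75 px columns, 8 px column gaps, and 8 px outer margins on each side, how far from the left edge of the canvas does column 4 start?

Each column+gutter stride is 180.75 px; 3 of them past the 8 px margin is 8 + 542.25 = 550.25 px.

550.25 px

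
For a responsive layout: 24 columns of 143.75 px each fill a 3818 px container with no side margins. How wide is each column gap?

16 px

24 columns take 24·143.75 = 3450 px; remaining 368 splits into 23 column gaps.
g = 368 / 23 = 16 px.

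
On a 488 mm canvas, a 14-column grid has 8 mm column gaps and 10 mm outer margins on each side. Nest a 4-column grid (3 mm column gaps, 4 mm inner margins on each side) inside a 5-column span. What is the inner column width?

Take off 20 mm of margins, leaving 468 mm.
Subtracting 13 column gaps of 8 leaves 364 for 14 columns, so c = 26 mm.
Span of 5: 5·26 + 4·8 = 130 + 32 = 162 mm.
Inner content = 162 − 2·4 = 154 mm.
Subtracting 3 column gaps of 3 leaves 145 for 4 columns, so d = 36.25 mm.

36.25 mm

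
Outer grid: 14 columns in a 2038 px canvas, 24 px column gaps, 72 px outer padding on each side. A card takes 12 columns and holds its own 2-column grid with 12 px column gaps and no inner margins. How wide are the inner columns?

804 px

Inside the margins: 2038 − 144 = 1894 px.
14c + 13·24 = 1894 → 14c = 1582 → c = 113 px.
Span of 12: 12·113 + 11·24 = 1356 + 264 = 1620 px.
2 columns + 1 column gap: 2d + 1·12 = 1620.
2d = 1620 − 12 = 1608, so d = 804 px.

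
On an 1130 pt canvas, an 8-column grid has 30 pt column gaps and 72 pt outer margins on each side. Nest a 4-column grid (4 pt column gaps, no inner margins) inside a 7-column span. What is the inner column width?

Outer content = 1130 − 2·72 = 986 pt.
8c + 7·30 = 986 → 8c = 776 → c = 97 pt.
Span of 7: 7·97 + 6·30 = 679 + 180 = 859 pt.
Subtracting 3 column gaps of 4 leaves 847 for 4 columns, so d = 211.75 pt.

211.75 pt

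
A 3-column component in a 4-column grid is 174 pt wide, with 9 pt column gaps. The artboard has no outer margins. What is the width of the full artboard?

3c + 2·9 = 174 → 3c = 156 → c = 52 pt.
Total width: 4·52 + 3·9 = 235 pt.

235 pt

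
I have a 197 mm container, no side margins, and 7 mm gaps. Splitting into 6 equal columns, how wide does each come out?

6 columns + 5 gaps: 6c + 5·7 = 197.
6c = 197 − 35 = 162, so c = 27 mm.

27 mm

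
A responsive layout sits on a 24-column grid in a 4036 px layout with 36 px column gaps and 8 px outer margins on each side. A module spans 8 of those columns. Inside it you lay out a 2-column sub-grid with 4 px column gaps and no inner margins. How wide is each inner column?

Take off 16 px of margins, leaving 4020 px.
24 columns + 23 column gaps: 24c + 23·36 = 4020.
24c = 4020 − 828 = 3192, so c = 133 px.
8 columns plus 7 column gaps: 1064 + 252 = 1316 px.
Subtracting 1 column gap of 4 leaves 1312 for 2 columns, so d = 656 px.

656 px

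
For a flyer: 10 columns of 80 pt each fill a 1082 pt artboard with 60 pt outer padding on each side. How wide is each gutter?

Content width = 1082 − 2·60 = 962 pt.
10·80 + 9g = 962 → 9g = 162 → g = 18 pt.

18 pt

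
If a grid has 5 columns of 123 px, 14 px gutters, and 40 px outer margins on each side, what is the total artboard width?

Artboard = 2·40 + 5·123 + 4·14 = 80 + 615 + 56 = 751 px.

751 px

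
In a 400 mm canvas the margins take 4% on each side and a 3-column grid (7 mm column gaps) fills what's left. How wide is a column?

118 mm

400 × (1 − 2·4%) = 400 × 92% = 368 mm for the columns.
Subtracting 2 column gaps of 7 leaves 354 for 3 columns, so c = 118 mm.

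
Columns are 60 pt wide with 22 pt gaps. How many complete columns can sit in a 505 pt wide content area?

k columns need k·60 + (k−1)·22 = k·82 − 22.
k·82 − 22 ≤ 505 → k ≤ 527 / 82 ≈ 6.43, so k = 6.

6 columns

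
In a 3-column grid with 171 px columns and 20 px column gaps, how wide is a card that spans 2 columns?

362 px

2 columns plus 1 column gap: 342 + 20 = 362 px.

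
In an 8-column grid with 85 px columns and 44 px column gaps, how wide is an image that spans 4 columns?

472 px

Span of 4: 4·85 + 3·44 = 340 + 132 = 472 px.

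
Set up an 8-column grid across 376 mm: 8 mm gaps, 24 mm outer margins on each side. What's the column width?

Content width = 376 − 2·24 = 328 mm.
8c + 7·8 = 328 → 8c = 272 → c = 34 mm.

34 mm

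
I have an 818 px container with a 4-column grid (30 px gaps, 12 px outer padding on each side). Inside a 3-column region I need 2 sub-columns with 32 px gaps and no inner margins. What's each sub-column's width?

278 px

Outer content = 818 − 2·12 = 794 px.
Subtracting 3 gaps of 30 leaves 704 for 4 columns, so c = 176 px.
Span of 3: 3·176 + 2·30 = 528 + 60 = 588 px.
Subtracting 1 gap of 32 leaves 556 for 2 columns, so d = 278 px.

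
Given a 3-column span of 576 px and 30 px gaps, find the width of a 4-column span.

778 px

3 columns + 2 gaps: 3c + 2·30 = 576.
3c = 576 − 60 = 516, so c = 172 px.
4-column span = 4·172 + 3·30 = 778 px.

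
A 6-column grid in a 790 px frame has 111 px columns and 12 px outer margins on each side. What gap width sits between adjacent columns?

20 px

Content width = 790 − 2·12 = 766 px.
Columns use 666 px, leaving 100 px across 5 gaps = 20 px each.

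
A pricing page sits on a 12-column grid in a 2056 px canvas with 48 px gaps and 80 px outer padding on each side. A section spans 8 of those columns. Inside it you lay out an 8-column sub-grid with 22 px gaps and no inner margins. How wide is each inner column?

136.75 px

Subtract both margins: 2056 − 2·80 = 1896 px.
12 columns + 11 gaps: 12c + 11·48 = 1896.
12c = 1896 − 528 = 1368, so c = 114 px.
8 columns plus 7 gaps: 912 + 336 = 1248 px.
8d + 7·22 = 1248 → 8d = 1094 → d = 136.75 px.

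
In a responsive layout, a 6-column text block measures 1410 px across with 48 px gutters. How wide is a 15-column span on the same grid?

Subtracting 5 gutters of 48 leaves 1170 for 6 columns, so c = 195 px.
Span of 15: 15·195 + 14·48 = 2925 + 672 = 3597 px.

3597 px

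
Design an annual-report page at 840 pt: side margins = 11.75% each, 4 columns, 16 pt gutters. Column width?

148.65 pt

Each margin = 11.75% of 840 = 98.7 pt; content = 840 − 2·98.7 = 642.6 pt.
4c + 3·16 = 642.6 → 4c = 594.6 → c = 148.65 pt.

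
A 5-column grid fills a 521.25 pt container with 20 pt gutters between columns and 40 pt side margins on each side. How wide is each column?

Take off 80 pt of margins, leaving 441.25 pt.
5 columns + 4 gutters: 5c + 4·20 = 441.25.
5c = 441.25 − 80 = 361.25, so c = 72.25 pt.

72.25 pt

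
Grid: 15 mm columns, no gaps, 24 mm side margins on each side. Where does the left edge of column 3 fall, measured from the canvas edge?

54 mm

Column 3 starts at margin + 2·(column + gutter) = 24 + 2·15 = 54 mm.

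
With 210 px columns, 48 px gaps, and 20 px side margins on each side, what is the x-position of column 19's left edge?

4664 px

Each column+gutter stride is 258 px; 18 of them past the 20 px margin is 20 + 4644 = 4664 px.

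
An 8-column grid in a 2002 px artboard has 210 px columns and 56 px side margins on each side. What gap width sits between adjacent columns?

30 px

Content width = 2002 − 2·56 = 1890 px.
Columns use 1680 px, leaving 210 px across 7 gaps = 30 px each.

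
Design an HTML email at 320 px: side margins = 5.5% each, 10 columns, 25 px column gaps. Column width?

Each margin = 5.5% of 320 = 17.6 px; content = 320 − 2·17.6 = 284.8 px.
Subtracting 9 column gaps of 25 leaves 59.8 for 10 columns, so c = 5.98 px.

5.98 px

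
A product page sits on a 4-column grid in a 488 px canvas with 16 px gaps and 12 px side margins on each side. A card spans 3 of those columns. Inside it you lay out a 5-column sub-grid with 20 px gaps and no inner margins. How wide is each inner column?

Subtract both margins: 488 − 2·12 = 464 px.
4c + 3·16 = 464 → 4c = 416 → c = 104 px.
3-column span = 3·104 + 2·16 = 344 px.
5d + 4·20 = 344 → 5d = 264 → d = 52.8 px.

52.8 px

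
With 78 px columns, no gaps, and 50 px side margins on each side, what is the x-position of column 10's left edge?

752 px

Each column+gutter stride is 78 px; 9 of them past the 50 px margin is 50 + 702 = 752 px.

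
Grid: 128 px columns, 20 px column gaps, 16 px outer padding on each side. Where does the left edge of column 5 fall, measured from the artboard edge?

608 px

Column 5 starts at margin + 4·(column + gutter) = 16 + 4·148 = 608 px.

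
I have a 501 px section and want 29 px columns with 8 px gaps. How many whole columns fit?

13 columns

Each extra column adds 29 + 8 = 37 px.
(501 + 8) / 37 = 13.76, so 13 columns fit.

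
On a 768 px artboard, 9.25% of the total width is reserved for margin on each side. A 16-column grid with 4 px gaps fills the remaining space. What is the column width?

768 × (1 − 2·9.25%) = 768 × 81.5% = 625.92 px for the columns.
16 columns + 15 gaps: 16c + 15·4 = 625.92.
16c = 625.92 − 60 = 565.92, so c = 35.37 px.

35.37 px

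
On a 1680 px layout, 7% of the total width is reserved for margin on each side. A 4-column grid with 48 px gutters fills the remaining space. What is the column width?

Each margin = 7% of 1680 = 117.6 px; content = 1680 − 2·117.6 = 1444.8 px.
4 columns + 3 gutters: 4c + 3·48 = 1444.8.
4c = 1444.8 − 144 = 1300.8, so c = 325.2 px.

325.2 px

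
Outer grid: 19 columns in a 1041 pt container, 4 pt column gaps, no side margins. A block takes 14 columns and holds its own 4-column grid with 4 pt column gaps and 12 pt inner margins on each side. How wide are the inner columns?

182.5 pt

19 columns + 18 column gaps: 19c + 18·4 = 1041.
19c = 1041 − 72 = 969, so c = 51 pt.
Span of 14: 14·51 + 13·4 = 714 + 52 = 766 pt.
Inner content = 766 − 2·12 = 742 pt.
4d + 3·4 = 742 → 4d = 730 → d = 182.5 pt.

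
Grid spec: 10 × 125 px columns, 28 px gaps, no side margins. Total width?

1502 px

Summing: 1250 + 252 = 1502 px.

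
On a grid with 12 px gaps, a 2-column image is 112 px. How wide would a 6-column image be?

360 px

2c + 1·12 = 112 → 2c = 100 → c = 50 px.
6-column span = 6·50 + 5·12 = 360 px.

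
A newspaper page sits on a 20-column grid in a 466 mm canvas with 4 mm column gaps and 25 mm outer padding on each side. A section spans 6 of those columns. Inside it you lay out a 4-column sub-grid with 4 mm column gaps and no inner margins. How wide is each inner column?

27.5 mm

Outer content = 466 − 2·25 = 416 mm.
416 − 19·4 = 340; ÷20 gives c = 17 mm.
6-column span = 6·17 + 5·4 = 122 mm.
122 − 3·4 = 110; ÷4 gives d = 27.5 mm.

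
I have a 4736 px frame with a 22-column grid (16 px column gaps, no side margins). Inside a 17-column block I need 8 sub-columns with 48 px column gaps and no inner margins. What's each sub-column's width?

4736 − 21·16 = 4400; ÷22 gives c = 200 px.
17 columns plus 16 column gaps: 3400 + 256 = 3656 px.
8d + 7·48 = 3656 → 8d = 3320 → d = 415 px.

415 px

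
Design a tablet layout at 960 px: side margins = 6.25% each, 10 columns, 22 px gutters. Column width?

Margins: 6.25% × 960 = 60 px each, so content = 960 − 120 = 840 px.
840 − 9·22 = 642; ÷10 gives c = 64.2 px.

64.2 px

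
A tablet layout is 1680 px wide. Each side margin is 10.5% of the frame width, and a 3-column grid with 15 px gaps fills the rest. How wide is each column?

Each margin = 10.5% of 1680 = 176.4 px; content = 1680 − 2·176.4 = 1327.2 px.
3 columns + 2 gaps: 3c + 2·15 = 1327.2.
3c = 1327.2 − 30 = 1297.2, so c = 432.4 px.

432.4 px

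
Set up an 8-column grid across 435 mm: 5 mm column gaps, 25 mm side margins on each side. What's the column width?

43.75 mm

Take off 50 mm of margins, leaving 385 mm.
385 − 7·5 = 350; ÷8 gives c = 43.75 mm.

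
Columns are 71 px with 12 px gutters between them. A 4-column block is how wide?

Span of 4: 4·71 + 3·12 = 284 + 36 = 320 px.

320 px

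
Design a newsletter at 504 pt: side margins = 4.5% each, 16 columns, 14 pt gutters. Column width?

15.54 pt

504 × (1 − 2·4.5%) = 504 × 91% = 458.64 pt for the columns.
458.64 − 15·14 = 248.64; ÷16 gives c = 15.54 pt.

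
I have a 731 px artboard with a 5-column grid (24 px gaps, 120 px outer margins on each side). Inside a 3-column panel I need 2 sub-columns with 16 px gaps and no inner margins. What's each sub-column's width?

134.5 px

Subtract both margins: 731 − 2·120 = 491 px.
5 columns + 4 gaps: 5c + 4·24 = 491.
5c = 491 − 96 = 395, so c = 79 px.
3 columns plus 2 gaps: 237 + 48 = 285 px.
2d + 1·16 = 285 → 2d = 269 → d = 134.5 px.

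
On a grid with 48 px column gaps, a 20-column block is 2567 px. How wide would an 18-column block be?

2567 − 19·48 = 1655; ÷20 gives c = 82.75 px.
18-column span = 18·82.75 + 17·48 = 2305.5 px.

2305.5 px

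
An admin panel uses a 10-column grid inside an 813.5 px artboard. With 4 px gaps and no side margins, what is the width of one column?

77.75 px

813.5 − 9·4 = 777.5; ÷10 gives c = 77.75 px.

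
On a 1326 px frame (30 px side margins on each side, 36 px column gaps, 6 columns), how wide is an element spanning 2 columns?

398 px

Take off 60 px of margins, leaving 1266 px.
Subtracting 5 column gaps of 36 leaves 1086 for 6 columns, so c = 181 px.
2 columns plus 1 column gap: 362 + 36 = 398 px.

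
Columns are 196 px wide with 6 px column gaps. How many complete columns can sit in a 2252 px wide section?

k columns need k·196 + (k−1)·6 = k·202 − 6.
k·202 − 6 ≤ 2252 → k ≤ 2258 / 202 ≈ 11.18, so k = 11.

11 columns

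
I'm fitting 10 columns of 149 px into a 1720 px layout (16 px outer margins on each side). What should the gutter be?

Inside the margins: 1720 − 32 = 1688 px.
Columns use 1490 px, leaving 198 px across 9 gutters = 22 px each.

22 px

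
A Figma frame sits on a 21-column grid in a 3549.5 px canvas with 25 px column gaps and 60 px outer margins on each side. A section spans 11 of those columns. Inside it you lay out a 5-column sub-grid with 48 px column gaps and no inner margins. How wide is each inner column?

Outer content = 3549.5 − 2·60 = 3429.5 px.
Subtracting 20 column gaps of 25 leaves 2929.5 for 21 columns, so c = 139.5 px.
Span of 11: 11·139.5 + 10·25 = 1534.5 + 250 = 1784.5 px.
5d + 4·48 = 1784.5 → 5d = 1592.5 → d = 318.5 px.

318.5 px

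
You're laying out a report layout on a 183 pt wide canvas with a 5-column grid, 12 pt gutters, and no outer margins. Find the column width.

183 − 4·12 = 135; ÷5 gives c = 27 pt.

27 pt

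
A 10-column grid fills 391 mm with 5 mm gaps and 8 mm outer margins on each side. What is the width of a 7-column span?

261 mm

Subtract both margins: 391 − 2·8 = 375 mm.
375 − 9·5 = 330; ÷10 gives c = 33 mm.
7 columns plus 6 gaps: 231 + 30 = 261 mm.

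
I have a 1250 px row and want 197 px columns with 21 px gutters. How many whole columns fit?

k columns need k·197 + (k−1)·21 = k·218 − 21.
k·218 − 21 ≤ 1250 → k ≤ 1271 / 218 ≈ 5.83, so k = 5.

5 columns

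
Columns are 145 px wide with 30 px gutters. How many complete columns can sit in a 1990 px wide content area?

11 columns: 11·145 + 10·30 = 1895 px ≤ 1990.
12 columns: 2070 px > 1990. So 11.

11 columns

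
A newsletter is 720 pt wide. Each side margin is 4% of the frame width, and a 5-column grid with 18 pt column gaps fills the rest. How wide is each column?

118.08 pt

720 × (1 − 2·4%) = 720 × 92% = 662.4 pt for the columns.
5c + 4·18 = 662.4 → 5c = 590.4 → c = 118.08 pt.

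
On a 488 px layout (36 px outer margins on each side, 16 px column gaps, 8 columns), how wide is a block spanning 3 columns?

Content width = 488 − 2·36 = 416 px.
8 columns + 7 column gaps: 8c + 7·16 = 416.
8c = 416 − 112 = 304, so c = 38 px.
3-column span = 3·38 + 2·16 = 146 px.

146 px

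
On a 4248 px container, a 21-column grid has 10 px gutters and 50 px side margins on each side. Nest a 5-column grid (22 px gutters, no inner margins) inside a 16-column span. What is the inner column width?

Outer content = 4248 − 2·50 = 4148 px.
21c + 20·10 = 4148 → 21c = 3948 → c = 188 px.
16-column span = 16·188 + 15·10 = 3158 px.
3158 − 4·22 = 3070; ÷5 gives d = 614 px.

614 px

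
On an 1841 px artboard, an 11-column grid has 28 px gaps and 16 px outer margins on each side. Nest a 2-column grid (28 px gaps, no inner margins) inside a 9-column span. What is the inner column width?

Subtract both margins: 1841 − 2·16 = 1809 px.
Subtracting 10 gaps of 28 leaves 1529 for 11 columns, so c = 139 px.
9 columns plus 8 gaps: 1251 + 224 = 1475 px.
1475 − 1·28 = 1447; ÷2 gives d = 723.5 px.

723.5 px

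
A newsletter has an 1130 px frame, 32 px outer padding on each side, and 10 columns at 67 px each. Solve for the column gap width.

Subtract both margins: 1130 − 2·32 = 1066 px.
10 columns take 10·67 = 670 px; remaining 396 splits into 9 column gaps.
g = 396 / 9 = 44 px.

44 px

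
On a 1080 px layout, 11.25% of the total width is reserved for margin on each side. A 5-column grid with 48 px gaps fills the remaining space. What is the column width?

129 px

Each margin = 11.25% of 1080 = 121.5 px; content = 1080 − 2·121.5 = 837 px.
5c + 4·48 = 837 → 5c = 645 → c = 129 px.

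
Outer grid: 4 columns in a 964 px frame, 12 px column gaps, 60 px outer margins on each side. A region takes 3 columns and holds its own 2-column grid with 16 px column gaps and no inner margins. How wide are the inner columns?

307 px

Outer content = 964 − 2·60 = 844 px.
Subtracting 3 column gaps of 12 leaves 808 for 4 columns, so c = 202 px.
3-column span = 3·202 + 2·12 = 630 px.
2d + 1·16 = 630 → 2d = 614 → d = 307 px.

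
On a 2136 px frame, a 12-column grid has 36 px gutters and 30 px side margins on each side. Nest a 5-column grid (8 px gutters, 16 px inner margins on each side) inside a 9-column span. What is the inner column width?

296.8 px

Inside the margins: 2136 − 60 = 2076 px.
Subtracting 11 gutters of 36 leaves 1680 for 12 columns, so c = 140 px.
9 columns plus 8 gutters: 1260 + 288 = 1548 px.
Inner content = 1548 − 2·16 = 1516 px.
1516 − 4·8 = 1484; ÷5 gives d = 296.8 px.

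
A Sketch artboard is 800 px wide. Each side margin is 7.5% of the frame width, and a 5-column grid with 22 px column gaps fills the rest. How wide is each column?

118.4 px

800 × (1 − 2·7.5%) = 800 × 85% = 680 px for the columns.
5 columns + 4 column gaps: 5c + 4·22 = 680.
5c = 680 − 88 = 592, so c = 118.4 px.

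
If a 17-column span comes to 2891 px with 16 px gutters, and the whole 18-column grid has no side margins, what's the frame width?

3062 px

2891 − 16·16 = 2635; ÷17 gives c = 155 px.
Frame = 18·155 + 17·16 = 2790 + 272 = 3062 px.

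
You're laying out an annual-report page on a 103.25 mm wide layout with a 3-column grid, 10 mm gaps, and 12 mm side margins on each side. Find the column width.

19.75 mm

Take off 24 mm of margins, leaving 79.25 mm.
Subtracting 2 gaps of 10 leaves 59.25 for 3 columns, so c = 19.75 mm.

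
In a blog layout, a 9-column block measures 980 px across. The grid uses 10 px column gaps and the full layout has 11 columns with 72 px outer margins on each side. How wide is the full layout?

Subtracting 8 column gaps of 10 leaves 900 for 9 columns, so c = 100 px.
Total width: 2·72 + 11·100 + 10·10 = 1344 px.

1344 px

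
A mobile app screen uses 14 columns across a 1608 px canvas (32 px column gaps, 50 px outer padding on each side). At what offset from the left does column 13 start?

Inside the margins: 1608 − 100 = 1508 px.
14 columns + 13 column gaps: 14c + 13·32 = 1508.
14c = 1508 − 416 = 1092, so c = 78 px.
Each column+gutter stride is 110 px; 12 of them past the 50 px margin is 50 + 1320 = 1370 px.

1370 px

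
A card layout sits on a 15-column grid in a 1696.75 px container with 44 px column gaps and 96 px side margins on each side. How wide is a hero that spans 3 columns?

Subtract both margins: 1696.75 − 2·96 = 1504.75 px.
15c + 14·44 = 1504.75 → 15c = 888.75 → c = 59.25 px.
3-column span = 3·59.25 + 2·44 = 265.75 px.

265.75 px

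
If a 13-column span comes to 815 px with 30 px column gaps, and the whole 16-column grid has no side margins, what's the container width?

1010 px

13c + 12·30 = 815 → 13c = 455 → c = 35 px.
Container = 16·35 + 15·30 = 560 + 450 = 1010 px.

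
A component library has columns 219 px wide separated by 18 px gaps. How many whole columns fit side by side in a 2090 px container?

8 columns

k columns need k·219 + (k−1)·18 = k·237 − 18.
k·237 − 18 ≤ 2090 → k ≤ 2108 / 237 ≈ 8.89, so k = 8.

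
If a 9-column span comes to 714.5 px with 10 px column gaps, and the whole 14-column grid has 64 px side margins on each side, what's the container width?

1245 px

9 columns + 8 column gaps: 9c + 8·10 = 714.5.
9c = 714.5 − 80 = 634.5, so c = 70.5 px.
Adding margins, columns and gutters: 128 + 987 + 130 = 1245 px.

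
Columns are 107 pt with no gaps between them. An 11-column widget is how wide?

1177 pt

11-column span = 11·107 = 1177 pt.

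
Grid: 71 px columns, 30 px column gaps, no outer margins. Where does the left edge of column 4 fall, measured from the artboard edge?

303 px

No margin, so column 4 starts at 3·(column + gutter) = 3·101 = 303 px.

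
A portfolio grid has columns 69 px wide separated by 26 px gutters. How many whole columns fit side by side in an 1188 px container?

12 columns

12 columns: 12·69 + 11·26 = 1114 px ≤ 1188.
13 columns: 1209 px > 1188. So 12.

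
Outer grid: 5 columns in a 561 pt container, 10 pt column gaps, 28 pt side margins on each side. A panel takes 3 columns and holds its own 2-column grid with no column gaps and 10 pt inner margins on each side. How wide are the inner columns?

Take off 56 pt of margins, leaving 505 pt.
505 − 4·10 = 465; ÷5 gives c = 93 pt.
3 columns plus 2 column gaps: 279 + 20 = 299 pt.
Inner content = 299 − 2·10 = 279 pt.
With no column gaps, each column is 279/2 = 139.5 pt.

139.5 pt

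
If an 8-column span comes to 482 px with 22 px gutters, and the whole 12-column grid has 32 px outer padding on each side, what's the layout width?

798 px

Subtracting 7 gutters of 22 leaves 328 for 8 columns, so c = 41 px.
Total width: 2·32 + 12·41 + 11·22 = 798 px.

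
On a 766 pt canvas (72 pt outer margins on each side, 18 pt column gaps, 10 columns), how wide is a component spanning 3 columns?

Content width = 766 − 2·72 = 622 pt.
Subtracting 9 column gaps of 18 leaves 460 for 10 columns, so c = 46 pt.
3-column span = 3·46 + 2·18 = 174 pt.

174 pt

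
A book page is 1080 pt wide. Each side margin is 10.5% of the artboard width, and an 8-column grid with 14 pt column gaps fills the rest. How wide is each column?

Margins: 10.5% × 1080 = 113.4 pt each, so content = 1080 − 226.8 = 853.2 pt.
853.2 − 7·14 = 755.2; ÷8 gives c = 94.4 pt.

94.4 pt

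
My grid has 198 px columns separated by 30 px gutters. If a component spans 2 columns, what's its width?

426 px

2 columns plus 1 gutter: 396 + 30 = 426 px.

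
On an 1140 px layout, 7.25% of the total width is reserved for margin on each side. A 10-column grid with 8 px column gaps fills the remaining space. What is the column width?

Each margin = 7.25% of 1140 = 82.65 px; content = 1140 − 2·82.65 = 974.7 px.
10 columns + 9 column gaps: 10c + 9·8 = 974.7.
10c = 974.7 − 72 = 902.7, so c = 90.27 px.

90.27 px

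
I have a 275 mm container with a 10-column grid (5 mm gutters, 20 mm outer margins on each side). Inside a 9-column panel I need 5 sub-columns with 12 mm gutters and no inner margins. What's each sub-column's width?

Subtract both margins: 275 − 2·20 = 235 mm.
10c + 9·5 = 235 → 10c = 190 → c = 19 mm.
9 columns plus 8 gutters: 171 + 40 = 211 mm.
Subtracting 4 gutters of 12 leaves 163 for 5 columns, so d = 32.6 mm.

32.6 mm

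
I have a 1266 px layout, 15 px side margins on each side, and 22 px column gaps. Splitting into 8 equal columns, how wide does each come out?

Take off 30 px of margins, leaving 1236 px.
8c + 7·22 = 1236 → 8c = 1082 → c = 135.25 px.

135.25 px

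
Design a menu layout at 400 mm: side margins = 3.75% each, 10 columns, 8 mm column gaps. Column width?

29.8 mm

400 × (1 − 2·3.75%) = 400 × 92.5% = 370 mm for the columns.
Subtracting 9 column gaps of 8 leaves 298 for 10 columns, so c = 29.8 mm.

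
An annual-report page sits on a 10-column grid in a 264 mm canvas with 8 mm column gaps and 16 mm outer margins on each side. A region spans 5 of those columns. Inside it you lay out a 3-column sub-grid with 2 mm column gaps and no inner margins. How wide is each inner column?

Outer content = 264 − 2·16 = 232 mm.
10c + 9·8 = 232 → 10c = 160 → c = 16 mm.
5-column span = 5·16 + 4·8 = 112 mm.
112 − 2·2 = 108; ÷3 gives d = 36 mm.

36 mm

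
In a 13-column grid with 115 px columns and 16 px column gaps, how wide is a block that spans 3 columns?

377 px

3 columns plus 2 column gaps: 345 + 32 = 377 px.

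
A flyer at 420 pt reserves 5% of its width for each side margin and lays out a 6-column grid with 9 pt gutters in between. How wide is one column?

Each margin = 5% of 420 = 21 pt; content = 420 − 2·21 = 378 pt.
378 − 5·9 = 333; ÷6 gives c = 55.5 pt.

55.5 pt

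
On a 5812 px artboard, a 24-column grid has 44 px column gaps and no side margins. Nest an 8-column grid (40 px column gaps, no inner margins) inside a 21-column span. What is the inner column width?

24c + 23·44 = 5812 → 24c = 4800 → c = 200 px.
Span of 21: 21·200 + 20·44 = 4200 + 880 = 5080 px.
5080 − 7·40 = 4800; ÷8 gives d = 600 px.

600 px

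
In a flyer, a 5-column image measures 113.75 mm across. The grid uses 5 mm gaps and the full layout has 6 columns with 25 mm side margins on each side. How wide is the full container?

5 columns + 4 gaps: 5c + 4·5 = 113.75.
5c = 113.75 − 20 = 93.75, so c = 18.75 mm.
Adding margins, columns and gutters: 50 + 112.5 + 25 = 187.5 mm.

187.5 mm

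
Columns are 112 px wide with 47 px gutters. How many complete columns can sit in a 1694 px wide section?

10 columns

Each extra column adds 112 + 47 = 159 px.
(1694 + 47) / 159 = 10.95, so 10 columns fit.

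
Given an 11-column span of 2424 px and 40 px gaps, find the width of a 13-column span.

Subtracting 10 gaps of 40 leaves 2024 for 11 columns, so c = 184 px.
13 columns plus 12 gaps: 2392 + 480 = 2872 px.

2872 px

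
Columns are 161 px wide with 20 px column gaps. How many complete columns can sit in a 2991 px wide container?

16 columns: 16·161 + 15·20 = 2876 px ≤ 2991.
17 columns: 3057 px > 2991. So 16.

16 columns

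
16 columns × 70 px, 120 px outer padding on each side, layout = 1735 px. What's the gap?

Inside the margins: 1735 − 240 = 1495 px.
16·70 + 15g = 1495 → 15g = 375 → g = 25 px.

25 px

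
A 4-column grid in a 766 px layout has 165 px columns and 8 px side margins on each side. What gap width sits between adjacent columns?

30 px

Content width = 766 − 2·8 = 750 px.
Columns use 660 px, leaving 90 px across 3 gaps = 30 px each.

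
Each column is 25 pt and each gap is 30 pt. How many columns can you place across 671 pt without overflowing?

k columns need k·25 + (k−1)·30 = k·55 − 30.
k·55 − 30 ≤ 671 → k ≤ 701 / 55 ≈ 12.75, so k = 12.

12 columns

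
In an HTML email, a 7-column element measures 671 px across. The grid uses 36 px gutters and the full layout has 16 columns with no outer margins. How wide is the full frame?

1580 px

671 − 6·36 = 455; ÷7 gives c = 65 px.
Frame = 16·65 + 15·36 = 1040 + 540 = 1580 px.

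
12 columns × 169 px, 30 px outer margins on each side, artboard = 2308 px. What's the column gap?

Take off 60 px of margins, leaving 2248 px.
12·169 + 11g = 2248 → 11g = 220 → g = 20 px.

20 px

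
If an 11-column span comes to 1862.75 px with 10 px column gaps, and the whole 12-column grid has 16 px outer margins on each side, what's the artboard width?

2065 px

11 columns + 10 column gaps: 11c + 10·10 = 1862.75.
11c = 1862.75 − 100 = 1762.75, so c = 160.25 px.
Adding margins, columns and gutters: 32 + 1923 + 110 = 2065 px.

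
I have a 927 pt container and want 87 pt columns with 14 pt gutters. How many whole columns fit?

9 columns

9 columns: 9·87 + 8·14 = 895 pt ≤ 927.
10 columns: 996 pt > 927. So 9.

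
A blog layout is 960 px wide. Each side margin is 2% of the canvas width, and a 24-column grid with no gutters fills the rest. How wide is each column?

38.4 px

960 × (1 − 2·2%) = 960 × 96% = 921.6 px for the columns.
921.6 / 24 = 38.4 px per column.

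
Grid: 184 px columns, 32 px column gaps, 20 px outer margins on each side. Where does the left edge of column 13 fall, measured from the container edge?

2612 px

Each column+gutter stride is 216 px; 12 of them past the 20 px margin is 20 + 2592 = 2612 px.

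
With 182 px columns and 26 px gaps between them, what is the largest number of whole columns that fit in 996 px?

4 columns

Each extra column adds 182 + 26 = 208 px.
(996 + 26) / 208 = 4.91, so 4 columns fit.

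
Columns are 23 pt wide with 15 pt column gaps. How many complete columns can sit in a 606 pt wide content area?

16 columns

16 columns: 16·23 + 15·15 = 593 pt ≤ 606.
17 columns: 631 pt > 606. So 16.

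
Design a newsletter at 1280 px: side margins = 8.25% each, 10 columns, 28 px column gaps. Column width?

1280 × (1 − 2·8.25%) = 1280 × 83.5% = 1068.8 px for the columns.
Subtracting 9 column gaps of 28 leaves 816.8 for 10 columns, so c = 81.68 px.

81.68 px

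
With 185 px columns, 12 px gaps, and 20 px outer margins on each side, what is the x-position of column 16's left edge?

Before column 16: the margin + 15 columns + 15 gaps.
Offset = 20 + 15·(185 + 12) = 20 + 2955 = 2975 px.

2975 px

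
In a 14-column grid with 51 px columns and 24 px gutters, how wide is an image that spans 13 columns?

13-column span = 13·51 + 12·24 = 951 px.

951 px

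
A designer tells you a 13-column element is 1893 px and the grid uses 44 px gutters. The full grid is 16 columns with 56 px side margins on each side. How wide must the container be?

2452 px

Subtracting 12 gutters of 44 leaves 1365 for 13 columns, so c = 105 px.
Adding margins, columns and gutters: 112 + 1680 + 660 = 2452 px.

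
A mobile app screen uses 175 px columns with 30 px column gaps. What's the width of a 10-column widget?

2020 px

Span of 10: 10·175 + 9·30 = 1750 + 270 = 2020 px.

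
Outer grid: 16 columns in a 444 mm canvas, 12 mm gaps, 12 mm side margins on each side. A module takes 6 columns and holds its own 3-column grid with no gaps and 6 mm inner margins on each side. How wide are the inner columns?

Inside the margins: 444 − 24 = 420 mm.
420 − 15·12 = 240; ÷16 gives c = 15 mm.
Span of 6: 6·15 + 5·12 = 90 + 60 = 150 mm.
Inner content = 150 − 2·6 = 138 mm.
3d = 138 → d = 46 mm.

46 mm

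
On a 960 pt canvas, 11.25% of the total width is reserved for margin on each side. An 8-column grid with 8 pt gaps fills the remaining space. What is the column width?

86 pt

Margins: 11.25% × 960 = 108 pt each, so content = 960 − 216 = 744 pt.
Subtracting 7 gaps of 8 leaves 688 for 8 columns, so c = 86 pt.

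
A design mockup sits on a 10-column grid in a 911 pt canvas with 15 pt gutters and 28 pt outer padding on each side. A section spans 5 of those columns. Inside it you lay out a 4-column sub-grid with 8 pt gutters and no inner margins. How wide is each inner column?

99 pt

Subtract both margins: 911 − 2·28 = 855 pt.
10 columns + 9 gutters: 10c + 9·15 = 855.
10c = 855 − 135 = 720, so c = 72 pt.
5 columns plus 4 gutters: 360 + 60 = 420 pt.
4 columns + 3 gutters: 4d + 3·8 = 420.
4d = 420 − 24 = 396, so d = 99 pt.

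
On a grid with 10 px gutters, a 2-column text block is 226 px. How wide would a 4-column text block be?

462 px

2 columns + 1 gutter: 2c + 1·10 = 226.
2c = 226 − 10 = 216, so c = 108 px.
4-column span = 4·108 + 3·10 = 462 px.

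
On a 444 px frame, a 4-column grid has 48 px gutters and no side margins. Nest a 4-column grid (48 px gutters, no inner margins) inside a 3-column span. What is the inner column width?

44.25 px

4c + 3·48 = 444 → 4c = 300 → c = 75 px.
3 columns plus 2 gutters: 225 + 96 = 321 px.
Subtracting 3 gutters of 48 leaves 177 for 4 columns, so d = 44.25 px.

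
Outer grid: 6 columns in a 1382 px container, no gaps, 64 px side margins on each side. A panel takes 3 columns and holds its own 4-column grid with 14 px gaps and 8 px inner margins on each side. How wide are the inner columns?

142.25 px

Subtract both margins: 1382 − 2·64 = 1254 px.
6c = 1254 → c = 209 px.
With no gaps, 3 columns span 3·209 = 627 px.
Inner content = 627 − 2·8 = 611 px.
Subtracting 3 gaps of 14 leaves 569 for 4 columns, so d = 142.25 px.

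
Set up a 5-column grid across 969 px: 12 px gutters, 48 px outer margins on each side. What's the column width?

Take off 96 px of margins, leaving 873 px.
873 − 4·12 = 825; ÷5 gives c = 165 px.

165 px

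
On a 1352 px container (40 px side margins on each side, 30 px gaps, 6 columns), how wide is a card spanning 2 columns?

Subtract both margins: 1352 − 2·40 = 1272 px.
6c + 5·30 = 1272 → 6c = 1122 → c = 187 px.
Span of 2: 2·187 + 1·30 = 374 + 30 = 404 px.

404 px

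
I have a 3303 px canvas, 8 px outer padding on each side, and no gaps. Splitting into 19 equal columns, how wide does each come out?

Subtract both margins: 3303 − 2·8 = 3287 px.
19c = 3287 → c = 173 px.

173 px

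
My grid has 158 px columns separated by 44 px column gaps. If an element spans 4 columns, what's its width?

4 columns plus 3 column gaps: 632 + 132 = 764 px.

764 px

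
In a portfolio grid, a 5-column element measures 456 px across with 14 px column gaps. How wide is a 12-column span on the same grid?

1114 px

Subtracting 4 column gaps of 14 leaves 400 for 5 columns, so c = 80 px.
12 columns plus 11 column gaps: 960 + 154 = 1114 px.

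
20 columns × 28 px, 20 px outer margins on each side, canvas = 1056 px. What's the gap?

Content width = 1056 − 2·20 = 1016 px.
20·28 + 19g = 1016 → 19g = 456 → g = 24 px.

24 px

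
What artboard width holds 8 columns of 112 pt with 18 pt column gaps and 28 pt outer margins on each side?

Total width: 2·28 + 8·112 + 7·18 = 1078 pt.

1078 pt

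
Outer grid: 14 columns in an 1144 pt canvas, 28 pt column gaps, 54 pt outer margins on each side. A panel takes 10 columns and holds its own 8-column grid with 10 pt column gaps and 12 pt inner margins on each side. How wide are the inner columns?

Outer content = 1144 − 2·54 = 1036 pt.
1036 − 13·28 = 672; ÷14 gives c = 48 pt.
10-column span = 10·48 + 9·28 = 732 pt.
Inner content = 732 − 2·12 = 708 pt.
8 columns + 7 column gaps: 8d + 7·10 = 708.
8d = 708 − 70 = 638, so d = 79.75 pt.

79.75 pt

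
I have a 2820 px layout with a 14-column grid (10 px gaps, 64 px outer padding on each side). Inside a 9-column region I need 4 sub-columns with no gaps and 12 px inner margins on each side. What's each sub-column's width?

Take off 128 px of margins, leaving 2692 px.
2692 − 13·10 = 2562; ÷14 gives c = 183 px.
9 columns plus 8 gaps: 1647 + 80 = 1727 px.
Inner content = 1727 − 2·12 = 1703 px.
4d = 1703 → d = 425.75 px.

425.75 px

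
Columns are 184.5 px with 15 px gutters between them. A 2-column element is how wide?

2-column span = 2·184.5 + 1·15 = 384 px.

384 px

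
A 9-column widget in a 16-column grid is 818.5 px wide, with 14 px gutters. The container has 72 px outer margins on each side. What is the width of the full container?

9c + 8·14 = 818.5 → 9c = 706.5 → c = 78.5 px.
Container = 2·72 + 16·78.5 + 15·14 = 144 + 1256 + 210 = 1610 px.

1610 px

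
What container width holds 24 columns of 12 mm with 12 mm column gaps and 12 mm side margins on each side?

588 mm

Total width: 2·12 + 24·12 + 23·12 = 588 mm.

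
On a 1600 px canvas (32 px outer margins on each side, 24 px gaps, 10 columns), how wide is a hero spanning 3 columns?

444 px

Take off 64 px of margins, leaving 1536 px.
Subtracting 9 gaps of 24 leaves 1320 for 10 columns, so c = 132 px.
3 columns plus 2 gaps: 396 + 48 = 444 px.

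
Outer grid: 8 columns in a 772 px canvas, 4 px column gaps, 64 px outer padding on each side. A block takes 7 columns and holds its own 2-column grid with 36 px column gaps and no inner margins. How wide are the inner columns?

Inside the margins: 772 − 128 = 644 px.
8 columns + 7 column gaps: 8c + 7·4 = 644.
8c = 644 − 28 = 616, so c = 77 px.
7 columns plus 6 column gaps: 539 + 24 = 563 px.
2 columns + 1 column gap: 2d + 1·36 = 563.
2d = 563 − 36 = 527, so d = 263.5 px.

263.5 px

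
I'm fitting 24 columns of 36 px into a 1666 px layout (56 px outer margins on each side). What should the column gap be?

30 px

Inside the margins: 1666 − 112 = 1554 px.
Columns use 864 px, leaving 690 px across 23 column gaps = 30 px each.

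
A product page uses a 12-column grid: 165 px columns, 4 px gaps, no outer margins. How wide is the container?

Summing: 1980 + 44 = 2024 px.

2024 px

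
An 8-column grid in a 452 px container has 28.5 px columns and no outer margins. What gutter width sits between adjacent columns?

32 px

Columns use 228 px, leaving 224 px across 7 gutters = 32 px each.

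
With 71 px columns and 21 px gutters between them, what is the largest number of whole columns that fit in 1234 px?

13 columns

Each extra column adds 71 + 21 = 92 px.
(1234 + 21) / 92 = 13.64, so 13 columns fit.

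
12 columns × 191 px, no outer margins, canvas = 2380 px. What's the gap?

12·191 + 11g = 2380 → 11g = 88 → g = 8 px.

8 px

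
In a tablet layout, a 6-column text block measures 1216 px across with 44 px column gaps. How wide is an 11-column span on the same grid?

2266 px

6c + 5·44 = 1216 → 6c = 996 → c = 166 px.
Span of 11: 11·166 + 10·44 = 1826 + 440 = 2266 px.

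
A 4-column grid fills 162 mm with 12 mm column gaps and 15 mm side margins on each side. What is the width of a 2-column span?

60 mm

Subtract both margins: 162 − 2·15 = 132 mm.
132 − 3·12 = 96; ÷4 gives c = 24 mm.
2 columns plus 1 column gap: 48 + 12 = 60 mm.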